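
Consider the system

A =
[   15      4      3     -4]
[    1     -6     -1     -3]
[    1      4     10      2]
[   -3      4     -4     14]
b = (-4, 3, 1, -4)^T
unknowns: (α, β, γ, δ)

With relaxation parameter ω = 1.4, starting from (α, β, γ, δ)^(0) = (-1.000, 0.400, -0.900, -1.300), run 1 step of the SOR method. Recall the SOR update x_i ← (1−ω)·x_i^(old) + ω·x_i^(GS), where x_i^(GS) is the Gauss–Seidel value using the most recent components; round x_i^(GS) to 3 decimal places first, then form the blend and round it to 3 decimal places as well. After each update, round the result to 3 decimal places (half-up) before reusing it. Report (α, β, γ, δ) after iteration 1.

Iteration 1:
  α: GS value = (-4 - (4)·0.400 - (3)·-0.900 - (-4)·-1.300) / (15) = -0.540;  α ← (1−ω)·-1.000 + ω·-0.540 = -0.356
  β: GS value = (3 - (1)·-0.356 - (-1)·-0.900 - (-3)·-1.300) / (-6) = 0.241;  β ← (1−ω)·0.400 + ω·0.241 = 0.177
  γ: GS value = (1 - (1)·-0.356 - (4)·0.177 - (2)·-1.300) / (10) = 0.325;  γ ← (1−ω)·-0.900 + ω·0.325 = 0.815
  δ: GS value = (-4 - (-3)·-0.356 - (4)·0.177 - (-4)·0.815) / (14) = -0.180;  δ ← (1−ω)·-1.300 + ω·-0.180 = 0.268

(-0.356, 0.177, 0.815, 0.268)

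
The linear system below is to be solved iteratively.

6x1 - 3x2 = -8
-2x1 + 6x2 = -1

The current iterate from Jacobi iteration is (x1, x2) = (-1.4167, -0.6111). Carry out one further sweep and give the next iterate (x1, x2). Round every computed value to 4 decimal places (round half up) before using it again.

(-1.6389, -0.6389)

One sweep:
  x1 = (-8 - (-3)·-0.6111) / (6) = -1.6389
  x2 = (-1 - (-2)·-1.4167) / (6) = -0.6389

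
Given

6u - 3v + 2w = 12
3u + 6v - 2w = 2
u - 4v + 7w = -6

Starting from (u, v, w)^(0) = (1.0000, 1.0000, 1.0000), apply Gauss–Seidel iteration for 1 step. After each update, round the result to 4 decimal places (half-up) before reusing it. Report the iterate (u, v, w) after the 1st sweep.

(2.1667, -0.4167, -1.4048)

Iteration 1:
  u = (12 - (-3)·1.0000 - (2)·1.0000) / (6) = 2.1667
  v = (2 - (3)·2.1667 - (-2)·1.0000) / (6) = -0.4167
  w = (-6 - (1)·2.1667 - (-4)·-0.4167) / (7) = -1.4048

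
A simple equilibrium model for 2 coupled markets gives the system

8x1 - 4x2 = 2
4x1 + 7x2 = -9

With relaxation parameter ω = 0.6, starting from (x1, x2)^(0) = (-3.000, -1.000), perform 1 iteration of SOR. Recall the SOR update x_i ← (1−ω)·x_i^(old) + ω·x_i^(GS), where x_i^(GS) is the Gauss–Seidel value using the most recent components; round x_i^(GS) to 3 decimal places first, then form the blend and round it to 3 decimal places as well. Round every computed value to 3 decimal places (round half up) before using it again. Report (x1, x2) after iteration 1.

Iteration 1:
  x1: GS value = (2 - (-4)·-1.000) / (8) = -0.250;  x1 ← (1−ω)·-3.000 + ω·-0.250 = -1.350
  x2: GS value = (-9 - (4)·-1.350) / (7) = -0.514;  x2 ← (1−ω)·-1.000 + ω·-0.514 = -0.708

(-1.350, -0.708)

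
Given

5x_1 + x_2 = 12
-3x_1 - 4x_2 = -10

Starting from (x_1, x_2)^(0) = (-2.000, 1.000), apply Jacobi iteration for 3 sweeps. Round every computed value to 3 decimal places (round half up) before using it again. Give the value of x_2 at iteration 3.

Iteration 1:
  x_1 = (12 - (1)·1.000) / (5) = 2.200
  x_2 = (-10 - (-3)·-2.000) / (-4) = 4.000
Iteration 2:
  x_1 = (12 - (1)·4.000) / (5) = 1.600
  x_2 = (-10 - (-3)·2.200) / (-4) = 0.850
Iteration 3:
  x_1 = (12 - (1)·0.850) / (5) = 2.230
  x_2 = (-10 - (-3)·1.600) / (-4) = 1.300

1.300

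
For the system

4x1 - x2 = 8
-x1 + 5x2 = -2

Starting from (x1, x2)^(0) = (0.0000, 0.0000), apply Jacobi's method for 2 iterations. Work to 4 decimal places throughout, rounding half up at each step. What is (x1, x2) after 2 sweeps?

Iteration 1:
  x1 = (8 - (-1)·0.0000) / (4) = 2.0000
  x2 = (-2 - (-1)·0.0000) / (5) = -0.4000
Iteration 2:
  x1 = (8 - (-1)·-0.4000) / (4) = 1.9000
  x2 = (-2 - (-1)·2.0000) / (5) = 0.0000

(1.9000, 0.0000)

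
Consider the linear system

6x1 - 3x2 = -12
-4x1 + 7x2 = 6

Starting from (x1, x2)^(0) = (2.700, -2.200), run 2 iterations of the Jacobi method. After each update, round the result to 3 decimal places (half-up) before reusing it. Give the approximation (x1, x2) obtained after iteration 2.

Iteration 1:
  x1 = (-12 - (-3)·-2.200) / (6) = -3.100
  x2 = (6 - (-4)·2.700) / (7) = 2.400
Iteration 2:
  x1 = (-12 - (-3)·2.400) / (6) = -0.800
  x2 = (6 - (-4)·-3.100) / (7) = -0.914

(-0.800, -0.914)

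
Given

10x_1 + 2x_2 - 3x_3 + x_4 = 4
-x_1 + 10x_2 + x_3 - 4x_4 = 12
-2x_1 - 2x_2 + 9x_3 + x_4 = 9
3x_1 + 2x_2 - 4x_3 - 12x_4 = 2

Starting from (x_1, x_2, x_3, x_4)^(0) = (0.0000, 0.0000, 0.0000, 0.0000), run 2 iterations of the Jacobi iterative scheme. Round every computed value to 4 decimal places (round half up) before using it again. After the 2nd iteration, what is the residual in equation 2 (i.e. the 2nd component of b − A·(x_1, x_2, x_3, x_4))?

Iteration 1:
  x_1 = (4 - (2)·0.0000 - (-3)·0.0000 - (1)·0.0000) / (10) = 0.4000
  x_2 = (12 - (-1)·0.0000 - (1)·0.0000 - (-4)·0.0000) / (10) = 1.2000
  x_3 = (9 - (-2)·0.0000 - (-2)·0.0000 - (1)·0.0000) / (9) = 1.0000
  x_4 = (2 - (3)·0.0000 - (2)·0.0000 - (-4)·0.0000) / (-12) = -0.1667
Iteration 2:
  x_1 = (4 - (2)·1.2000 - (-3)·1.0000 - (1)·-0.1667) / (10) = 0.4767
  x_2 = (12 - (-1)·0.4000 - (1)·1.0000 - (-4)·-0.1667) / (10) = 1.0733
  x_3 = (9 - (-2)·0.4000 - (-2)·1.2000 - (1)·-0.1667) / (9) = 1.3741
  x_4 = (2 - (3)·0.4000 - (2)·1.2000 - (-4)·1.0000) / (-12) = -0.2000
Residual b − A·x = (1.4087, -0.4304, -0.0669, 1.5197)

-0.4304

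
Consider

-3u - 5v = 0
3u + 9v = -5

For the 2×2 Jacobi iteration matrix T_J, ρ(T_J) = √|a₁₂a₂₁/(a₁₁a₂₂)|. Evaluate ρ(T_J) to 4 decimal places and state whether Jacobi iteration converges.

0.7454

a₁₂a₂₁/(a₁₁a₂₂) = (-5)·(3) / ((-3)·(9)) = 0.555556
ρ = √|0.555556| = √0.555556 = 0.7454
ρ < 1, so Jacobi converges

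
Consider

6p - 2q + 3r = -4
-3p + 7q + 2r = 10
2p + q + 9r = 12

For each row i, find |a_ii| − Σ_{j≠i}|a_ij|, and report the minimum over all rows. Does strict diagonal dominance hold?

1

row 1: |6| − (2+3) = 1
row 2: |7| − (3+2) = 2
row 3: |9| − (2+1) = 6
minimum over rows = 1 → strictly diagonally dominant (convergence guaranteed)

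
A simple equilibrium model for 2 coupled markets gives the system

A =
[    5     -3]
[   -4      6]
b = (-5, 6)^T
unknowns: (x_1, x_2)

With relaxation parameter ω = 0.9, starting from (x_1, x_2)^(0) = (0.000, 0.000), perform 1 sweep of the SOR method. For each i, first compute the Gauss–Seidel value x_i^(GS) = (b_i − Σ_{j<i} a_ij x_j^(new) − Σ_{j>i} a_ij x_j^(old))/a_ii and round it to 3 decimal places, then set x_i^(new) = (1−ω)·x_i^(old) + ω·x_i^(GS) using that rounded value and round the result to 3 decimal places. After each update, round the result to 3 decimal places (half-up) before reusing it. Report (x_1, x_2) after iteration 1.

Iteration 1:
  x_1: GS value = (-5 - (-3)·0.000) / (5) = -1.000;  x_1 ← (1−ω)·0.000 + ω·-1.000 = -0.900
  x_2: GS value = (6 - (-4)·-0.900) / (6) = 0.400;  x_2 ← (1−ω)·0.000 + ω·0.400 = 0.360

(-0.900, 0.360)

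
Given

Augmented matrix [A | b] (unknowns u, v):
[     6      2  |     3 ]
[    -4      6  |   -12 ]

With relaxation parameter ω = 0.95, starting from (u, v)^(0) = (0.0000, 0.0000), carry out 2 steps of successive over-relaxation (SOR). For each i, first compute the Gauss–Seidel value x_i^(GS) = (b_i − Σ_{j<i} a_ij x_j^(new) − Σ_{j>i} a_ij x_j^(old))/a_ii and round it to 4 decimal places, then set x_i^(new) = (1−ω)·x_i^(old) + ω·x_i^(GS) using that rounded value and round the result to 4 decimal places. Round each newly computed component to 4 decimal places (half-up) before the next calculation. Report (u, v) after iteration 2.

(1.0051, -1.3434)

Iteration 1:
  u: GS value = (3 - (2)·0.0000) / (6) = 0.5000;  u ← (1−ω)·0.0000 + ω·0.5000 = 0.4750
  v: GS value = (-12 - (-4)·0.4750) / (6) = -1.6833;  v ← (1−ω)·0.0000 + ω·-1.6833 = -1.5991
Iteration 2:
  u: GS value = (3 - (2)·-1.5991) / (6) = 1.0330;  u ← (1−ω)·0.4750 + ω·1.0330 = 1.0051
  v: GS value = (-12 - (-4)·1.0051) / (6) = -1.3299;  v ← (1−ω)·-1.5991 + ω·-1.3299 = -1.3434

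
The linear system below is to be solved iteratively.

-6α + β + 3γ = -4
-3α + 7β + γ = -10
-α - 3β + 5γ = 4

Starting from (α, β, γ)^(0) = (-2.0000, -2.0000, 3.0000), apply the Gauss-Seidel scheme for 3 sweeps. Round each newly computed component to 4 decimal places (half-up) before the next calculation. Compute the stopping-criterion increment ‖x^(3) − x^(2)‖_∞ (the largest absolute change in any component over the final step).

0.1599

Iteration 1:
  α = (-4 - (1)·-2.0000 - (3)·3.0000) / (-6) = 1.8333
  β = (-10 - (-3)·1.8333 - (1)·3.0000) / (7) = -1.0714
  γ = (4 - (-1)·1.8333 - (-3)·-1.0714) / (5) = 0.5238
Iteration 2:
  α = (-4 - (1)·-1.0714 - (3)·0.5238) / (-6) = 0.7500
  β = (-10 - (-3)·0.7500 - (1)·0.5238) / (7) = -1.1820
  γ = (4 - (-1)·0.7500 - (-3)·-1.1820) / (5) = 0.2408
Iteration 3:
  α = (-4 - (1)·-1.1820 - (3)·0.2408) / (-6) = 0.5901
  β = (-10 - (-3)·0.5901 - (1)·0.2408) / (7) = -1.2101
  γ = (4 - (-1)·0.5901 - (-3)·-1.2101) / (5) = 0.1920
Change: (-0.1599, -0.0281, -0.0488) → max |·| = 0.1599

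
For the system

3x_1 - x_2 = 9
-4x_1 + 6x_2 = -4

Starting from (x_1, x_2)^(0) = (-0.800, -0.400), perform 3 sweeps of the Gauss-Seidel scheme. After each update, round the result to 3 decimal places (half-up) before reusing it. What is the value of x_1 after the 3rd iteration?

3.537

Iteration 1:
  x_1 = (9 - (-1)·-0.400) / (3) = 2.867
  x_2 = (-4 - (-4)·2.867) / (6) = 1.245
Iteration 2:
  x_1 = (9 - (-1)·1.245) / (3) = 3.415
  x_2 = (-4 - (-4)·3.415) / (6) = 1.610
Iteration 3:
  x_1 = (9 - (-1)·1.610) / (3) = 3.537
  x_2 = (-4 - (-4)·3.537) / (6) = 1.691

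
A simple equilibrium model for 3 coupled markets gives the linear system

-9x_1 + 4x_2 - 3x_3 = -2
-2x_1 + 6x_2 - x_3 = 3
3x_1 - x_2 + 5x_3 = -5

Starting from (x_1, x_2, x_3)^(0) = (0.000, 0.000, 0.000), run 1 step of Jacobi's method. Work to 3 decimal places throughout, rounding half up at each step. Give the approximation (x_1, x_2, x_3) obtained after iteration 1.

(0.222, 0.500, -1.000)

Iteration 1:
  x_1 = (-2 - (4)·0.000 - (-3)·0.000) / (-9) = 0.222
  x_2 = (3 - (-2)·0.000 - (-1)·0.000) / (6) = 0.500
  x_3 = (-5 - (3)·0.000 - (-1)·0.000) / (5) = -1.000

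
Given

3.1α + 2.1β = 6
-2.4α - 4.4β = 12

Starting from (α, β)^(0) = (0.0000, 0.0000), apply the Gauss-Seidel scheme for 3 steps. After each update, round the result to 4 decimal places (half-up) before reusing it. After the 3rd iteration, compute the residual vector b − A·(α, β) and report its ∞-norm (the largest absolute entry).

Iteration 1:
  α = (6 - (2.1)·0.0000) / (3.1) = 1.9355
  β = (12 - (-2.4)·1.9355) / (-4.4) = -3.7830
Iteration 2:
  α = (6 - (2.1)·-3.7830) / (3.1) = 4.4982
  β = (12 - (-2.4)·4.4982) / (-4.4) = -5.1808
Iteration 3:
  α = (6 - (2.1)·-5.1808) / (3.1) = 5.4451
  β = (12 - (-2.4)·5.4451) / (-4.4) = -5.6973
Residual b − A·x = (1.0845, 0.0001); ∞-norm = 1.0845

1.0845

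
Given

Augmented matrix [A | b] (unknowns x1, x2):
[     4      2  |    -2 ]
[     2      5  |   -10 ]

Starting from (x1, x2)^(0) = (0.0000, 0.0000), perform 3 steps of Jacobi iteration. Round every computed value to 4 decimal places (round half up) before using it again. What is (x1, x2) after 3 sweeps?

(0.4000, -2.2000)

Iteration 1:
  x1 = (-2 - (2)·0.0000) / (4) = -0.5000
  x2 = (-10 - (2)·0.0000) / (5) = -2.0000
Iteration 2:
  x1 = (-2 - (2)·-2.0000) / (4) = 0.5000
  x2 = (-10 - (2)·-0.5000) / (5) = -1.8000
Iteration 3:
  x1 = (-2 - (2)·-1.8000) / (4) = 0.4000
  x2 = (-10 - (2)·0.5000) / (5) = -2.2000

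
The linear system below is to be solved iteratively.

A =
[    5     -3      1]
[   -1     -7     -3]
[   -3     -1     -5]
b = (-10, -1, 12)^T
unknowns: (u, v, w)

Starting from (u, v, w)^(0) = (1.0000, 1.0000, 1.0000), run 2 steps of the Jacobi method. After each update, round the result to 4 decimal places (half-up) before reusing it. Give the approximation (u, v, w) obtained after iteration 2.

(-1.6172, 1.7429, -1.3543)

Iteration 1:
  u = (-10 - (-3)·1.0000 - (1)·1.0000) / (5) = -1.6000
  v = (-1 - (-1)·1.0000 - (-3)·1.0000) / (-7) = -0.4286
  w = (12 - (-3)·1.0000 - (-1)·1.0000) / (-5) = -3.2000
Iteration 2:
  u = (-10 - (-3)·-0.4286 - (1)·-3.2000) / (5) = -1.6172
  v = (-1 - (-1)·-1.6000 - (-3)·-3.2000) / (-7) = 1.7429
  w = (12 - (-3)·-1.6000 - (-1)·-0.4286) / (-5) = -1.3543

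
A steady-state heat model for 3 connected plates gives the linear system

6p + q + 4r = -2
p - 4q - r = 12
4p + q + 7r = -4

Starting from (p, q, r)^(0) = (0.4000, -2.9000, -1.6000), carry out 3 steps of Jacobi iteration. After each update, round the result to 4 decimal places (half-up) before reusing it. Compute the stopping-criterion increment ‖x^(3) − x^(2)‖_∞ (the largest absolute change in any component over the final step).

Iteration 1:
  p = (-2 - (1)·-2.9000 - (4)·-1.6000) / (6) = 1.2167
  q = (12 - (1)·0.4000 - (-1)·-1.6000) / (-4) = -2.5000
  r = (-4 - (4)·0.4000 - (1)·-2.9000) / (7) = -0.3857
Iteration 2:
  p = (-2 - (1)·-2.5000 - (4)·-0.3857) / (6) = 0.3405
  q = (12 - (1)·1.2167 - (-1)·-0.3857) / (-4) = -2.5994
  r = (-4 - (4)·1.2167 - (1)·-2.5000) / (7) = -0.9095
Iteration 3:
  p = (-2 - (1)·-2.5994 - (4)·-0.9095) / (6) = 0.7062
  q = (12 - (1)·0.3405 - (-1)·-0.9095) / (-4) = -2.6875
  r = (-4 - (4)·0.3405 - (1)·-2.5994) / (7) = -0.3947
Change: (0.3657, -0.0881, 0.5148) → max |·| = 0.5148

0.5148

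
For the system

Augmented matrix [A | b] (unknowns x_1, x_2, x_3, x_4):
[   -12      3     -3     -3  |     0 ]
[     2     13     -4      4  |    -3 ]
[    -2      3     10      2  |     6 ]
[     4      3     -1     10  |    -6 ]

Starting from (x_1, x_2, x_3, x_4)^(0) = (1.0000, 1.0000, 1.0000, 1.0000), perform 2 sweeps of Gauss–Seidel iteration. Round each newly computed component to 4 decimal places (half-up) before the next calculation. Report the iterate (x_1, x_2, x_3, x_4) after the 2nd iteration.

(-0.0496, 0.0258, 0.6626, -0.5216)

Iteration 1:
  x_1 = (0 - (3)·1.0000 - (-3)·1.0000 - (-3)·1.0000) / (-12) = -0.2500
  x_2 = (-3 - (2)·-0.2500 - (-4)·1.0000 - (4)·1.0000) / (13) = -0.1923
  x_3 = (6 - (-2)·-0.2500 - (3)·-0.1923 - (2)·1.0000) / (10) = 0.4077
  x_4 = (-6 - (4)·-0.2500 - (3)·-0.1923 - (-1)·0.4077) / (10) = -0.4015
Iteration 2:
  x_1 = (0 - (3)·-0.1923 - (-3)·0.4077 - (-3)·-0.4015) / (-12) = -0.0496
  x_2 = (-3 - (2)·-0.0496 - (-4)·0.4077 - (4)·-0.4015) / (13) = 0.0258
  x_3 = (6 - (-2)·-0.0496 - (3)·0.0258 - (2)·-0.4015) / (10) = 0.6626
  x_4 = (-6 - (4)·-0.0496 - (3)·0.0258 - (-1)·0.6626) / (10) = -0.5216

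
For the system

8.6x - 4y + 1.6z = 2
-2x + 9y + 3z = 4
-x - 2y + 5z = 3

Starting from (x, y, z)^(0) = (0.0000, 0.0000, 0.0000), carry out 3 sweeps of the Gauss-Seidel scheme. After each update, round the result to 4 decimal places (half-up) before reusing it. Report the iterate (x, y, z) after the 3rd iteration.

Iteration 1:
  x = (2 - (-4)·0.0000 - (1.6)·0.0000) / (8.6) = 0.2326
  y = (4 - (-2)·0.2326 - (3)·0.0000) / (9) = 0.4961
  z = (3 - (-1)·0.2326 - (-2)·0.4961) / (5) = 0.8450
Iteration 2:
  x = (2 - (-4)·0.4961 - (1.6)·0.8450) / (8.6) = 0.3061
  y = (4 - (-2)·0.3061 - (3)·0.8450) / (9) = 0.2308
  z = (3 - (-1)·0.3061 - (-2)·0.2308) / (5) = 0.7535
Iteration 3:
  x = (2 - (-4)·0.2308 - (1.6)·0.7535) / (8.6) = 0.1997
  y = (4 - (-2)·0.1997 - (3)·0.7535) / (9) = 0.2377
  z = (3 - (-1)·0.1997 - (-2)·0.2377) / (5) = 0.7350

(0.1997, 0.2377, 0.7350)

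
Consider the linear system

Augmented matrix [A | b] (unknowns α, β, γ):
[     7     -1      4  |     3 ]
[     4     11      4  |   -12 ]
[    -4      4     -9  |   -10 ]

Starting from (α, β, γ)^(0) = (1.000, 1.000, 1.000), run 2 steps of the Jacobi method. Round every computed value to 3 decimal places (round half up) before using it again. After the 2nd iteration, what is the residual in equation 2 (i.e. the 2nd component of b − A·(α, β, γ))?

5.097

Iteration 1:
  α = (3 - (-1)·1.000 - (4)·1.000) / (7) = 0.000
  β = (-12 - (4)·1.000 - (4)·1.000) / (11) = -1.818
  γ = (-10 - (-4)·1.000 - (4)·1.000) / (-9) = 1.111
Iteration 2:
  α = (3 - (-1)·-1.818 - (4)·1.111) / (7) = -0.466
  β = (-12 - (4)·0.000 - (4)·1.111) / (11) = -1.495
  γ = (-10 - (-4)·0.000 - (4)·-1.818) / (-9) = 0.303
Residual b − A·x = (3.555, 5.097, -3.157)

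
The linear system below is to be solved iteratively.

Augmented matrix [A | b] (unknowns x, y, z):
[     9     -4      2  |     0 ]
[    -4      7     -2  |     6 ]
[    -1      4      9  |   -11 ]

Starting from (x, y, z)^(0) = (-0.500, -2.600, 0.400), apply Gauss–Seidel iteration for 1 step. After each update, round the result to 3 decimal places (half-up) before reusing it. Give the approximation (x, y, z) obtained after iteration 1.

Iteration 1:
  x = (0 - (-4)·-2.600 - (2)·0.400) / (9) = -1.244
  y = (6 - (-4)·-1.244 - (-2)·0.400) / (7) = 0.261
  z = (-11 - (-1)·-1.244 - (4)·0.261) / (9) = -1.476

(-1.244, 0.261, -1.476)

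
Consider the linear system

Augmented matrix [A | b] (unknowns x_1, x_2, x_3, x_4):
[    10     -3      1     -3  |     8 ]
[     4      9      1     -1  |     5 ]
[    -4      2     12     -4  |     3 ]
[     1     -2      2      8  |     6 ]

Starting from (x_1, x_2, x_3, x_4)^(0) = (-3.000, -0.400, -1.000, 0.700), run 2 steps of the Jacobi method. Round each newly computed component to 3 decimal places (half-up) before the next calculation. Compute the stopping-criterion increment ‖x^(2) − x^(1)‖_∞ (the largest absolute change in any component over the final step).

1.771

Iteration 1:
  x_1 = (8 - (-3)·-0.400 - (1)·-1.000 - (-3)·0.700) / (10) = 0.990
  x_2 = (5 - (4)·-3.000 - (1)·-1.000 - (-1)·0.700) / (9) = 2.078
  x_3 = (3 - (-4)·-3.000 - (2)·-0.400 - (-4)·0.700) / (12) = -0.450
  x_4 = (6 - (1)·-3.000 - (-2)·-0.400 - (2)·-1.000) / (8) = 1.275
Iteration 2:
  x_1 = (8 - (-3)·2.078 - (1)·-0.450 - (-3)·1.275) / (10) = 1.851
  x_2 = (5 - (4)·0.990 - (1)·-0.450 - (-1)·1.275) / (9) = 0.307
  x_3 = (3 - (-4)·0.990 - (2)·2.078 - (-4)·1.275) / (12) = 0.659
  x_4 = (6 - (1)·0.990 - (-2)·2.078 - (2)·-0.450) / (8) = 1.258
Change: (0.861, -1.771, 1.109, -0.017) → max |·| = 1.771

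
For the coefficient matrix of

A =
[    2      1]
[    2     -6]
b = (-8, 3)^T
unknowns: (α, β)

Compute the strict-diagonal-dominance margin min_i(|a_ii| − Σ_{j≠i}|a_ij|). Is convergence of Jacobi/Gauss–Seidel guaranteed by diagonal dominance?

1

row 1: |2| − (1) = 1
row 2: |-6| − (2) = 4
minimum over rows = 1 → strictly diagonally dominant (convergence guaranteed)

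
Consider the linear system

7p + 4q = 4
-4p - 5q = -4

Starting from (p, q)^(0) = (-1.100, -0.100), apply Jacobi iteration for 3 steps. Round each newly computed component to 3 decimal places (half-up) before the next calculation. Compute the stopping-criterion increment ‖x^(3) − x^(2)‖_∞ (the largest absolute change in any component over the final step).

0.814

Iteration 1:
  p = (4 - (4)·-0.100) / (7) = 0.629
  q = (-4 - (-4)·-1.100) / (-5) = 1.680
Iteration 2:
  p = (4 - (4)·1.680) / (7) = -0.389
  q = (-4 - (-4)·0.629) / (-5) = 0.297
Iteration 3:
  p = (4 - (4)·0.297) / (7) = 0.402
  q = (-4 - (-4)·-0.389) / (-5) = 1.111
Change: (0.791, 0.814) → max |·| = 0.814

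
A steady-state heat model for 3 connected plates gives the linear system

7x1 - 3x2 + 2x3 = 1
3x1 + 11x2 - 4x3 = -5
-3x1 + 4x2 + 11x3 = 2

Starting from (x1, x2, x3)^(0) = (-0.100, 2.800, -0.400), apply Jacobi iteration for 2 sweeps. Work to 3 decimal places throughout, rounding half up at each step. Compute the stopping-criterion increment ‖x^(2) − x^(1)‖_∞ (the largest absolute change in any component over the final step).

1.652

Iteration 1:
  x1 = (1 - (-3)·2.800 - (2)·-0.400) / (7) = 1.457
  x2 = (-5 - (3)·-0.100 - (-4)·-0.400) / (11) = -0.573
  x3 = (2 - (-3)·-0.100 - (4)·2.800) / (11) = -0.864
Iteration 2:
  x1 = (1 - (-3)·-0.573 - (2)·-0.864) / (7) = 0.144
  x2 = (-5 - (3)·1.457 - (-4)·-0.864) / (11) = -1.166
  x3 = (2 - (-3)·1.457 - (4)·-0.573) / (11) = 0.788
Change: (-1.313, -0.593, 1.652) → max |·| = 1.652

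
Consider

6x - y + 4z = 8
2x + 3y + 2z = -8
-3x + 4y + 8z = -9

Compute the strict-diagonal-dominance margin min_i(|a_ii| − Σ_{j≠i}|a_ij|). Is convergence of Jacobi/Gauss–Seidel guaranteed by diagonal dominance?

-1

row 1: |6| − (1+4) = 1
row 2: |3| − (2+2) = -1
row 3: |8| − (3+4) = 1
minimum over rows = -1 → not strictly diagonally dominant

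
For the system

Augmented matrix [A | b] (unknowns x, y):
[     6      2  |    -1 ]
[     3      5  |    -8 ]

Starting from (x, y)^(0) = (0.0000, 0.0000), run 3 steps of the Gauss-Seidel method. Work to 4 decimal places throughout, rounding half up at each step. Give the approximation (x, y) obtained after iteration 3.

Iteration 1:
  x = (-1 - (2)·0.0000) / (6) = -0.1667
  y = (-8 - (3)·-0.1667) / (5) = -1.5000
Iteration 2:
  x = (-1 - (2)·-1.5000) / (6) = 0.3333
  y = (-8 - (3)·0.3333) / (5) = -1.8000
Iteration 3:
  x = (-1 - (2)·-1.8000) / (6) = 0.4333
  y = (-8 - (3)·0.4333) / (5) = -1.8600

(0.4333, -1.8600)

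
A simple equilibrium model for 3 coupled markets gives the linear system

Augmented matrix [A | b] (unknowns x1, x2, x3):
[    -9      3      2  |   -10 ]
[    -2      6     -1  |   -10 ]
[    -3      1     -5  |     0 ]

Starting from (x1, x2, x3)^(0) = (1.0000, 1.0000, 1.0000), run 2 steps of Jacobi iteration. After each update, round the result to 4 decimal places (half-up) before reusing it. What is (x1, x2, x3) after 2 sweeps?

Iteration 1:
  x1 = (-10 - (3)·1.0000 - (2)·1.0000) / (-9) = 1.6667
  x2 = (-10 - (-2)·1.0000 - (-1)·1.0000) / (6) = -1.1667
  x3 = (0 - (-3)·1.0000 - (1)·1.0000) / (-5) = -0.4000
Iteration 2:
  x1 = (-10 - (3)·-1.1667 - (2)·-0.4000) / (-9) = 0.6333
  x2 = (-10 - (-2)·1.6667 - (-1)·-0.4000) / (6) = -1.1778
  x3 = (0 - (-3)·1.6667 - (1)·-1.1667) / (-5) = -1.2334

(0.6333, -1.1778, -1.2334)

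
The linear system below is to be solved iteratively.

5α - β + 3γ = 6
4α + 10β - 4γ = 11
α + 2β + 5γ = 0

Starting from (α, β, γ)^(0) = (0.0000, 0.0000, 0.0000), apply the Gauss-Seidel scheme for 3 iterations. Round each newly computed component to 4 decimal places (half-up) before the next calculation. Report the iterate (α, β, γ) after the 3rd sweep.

Iteration 1:
  α = (6 - (-1)·0.0000 - (3)·0.0000) / (5) = 1.2000
  β = (11 - (4)·1.2000 - (-4)·0.0000) / (10) = 0.6200
  γ = (0 - (1)·1.2000 - (2)·0.6200) / (5) = -0.4880
Iteration 2:
  α = (6 - (-1)·0.6200 - (3)·-0.4880) / (5) = 1.6168
  β = (11 - (4)·1.6168 - (-4)·-0.4880) / (10) = 0.2581
  γ = (0 - (1)·1.6168 - (2)·0.2581) / (5) = -0.4266
Iteration 3:
  α = (6 - (-1)·0.2581 - (3)·-0.4266) / (5) = 1.5076
  β = (11 - (4)·1.5076 - (-4)·-0.4266) / (10) = 0.3263
  γ = (0 - (1)·1.5076 - (2)·0.3263) / (5) = -0.4320

(1.5076, 0.3263, -0.4320)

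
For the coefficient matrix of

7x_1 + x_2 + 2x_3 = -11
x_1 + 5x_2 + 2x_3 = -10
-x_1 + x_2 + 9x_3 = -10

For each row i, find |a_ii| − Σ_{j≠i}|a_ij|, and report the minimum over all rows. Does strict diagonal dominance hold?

row 1: |7| − (1+2) = 4
row 2: |5| − (1+2) = 2
row 3: |9| − (1+1) = 7
minimum over rows = 2 → strictly diagonally dominant (convergence guaranteed)

2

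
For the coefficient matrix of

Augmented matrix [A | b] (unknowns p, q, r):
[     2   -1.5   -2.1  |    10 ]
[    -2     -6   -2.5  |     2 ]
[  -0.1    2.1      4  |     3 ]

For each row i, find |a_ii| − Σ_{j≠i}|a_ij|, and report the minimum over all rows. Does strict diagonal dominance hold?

row 1: |2| − (1.5+2.1) = -1.6
row 2: |-6| − (2+2.5) = 1.5
row 3: |4| − (0.1+2.1) = 1.8
minimum over rows = -1.6 → not strictly diagonally dominant

-1.6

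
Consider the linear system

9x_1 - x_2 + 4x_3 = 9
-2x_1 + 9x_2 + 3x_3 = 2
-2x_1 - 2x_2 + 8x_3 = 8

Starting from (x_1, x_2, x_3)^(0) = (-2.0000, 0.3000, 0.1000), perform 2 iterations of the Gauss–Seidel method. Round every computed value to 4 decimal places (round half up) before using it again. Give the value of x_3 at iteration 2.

1.0793

Iteration 1:
  x_1 = (9 - (-1)·0.3000 - (4)·0.1000) / (9) = 0.9889
  x_2 = (2 - (-2)·0.9889 - (3)·0.1000) / (9) = 0.4086
  x_3 = (8 - (-2)·0.9889 - (-2)·0.4086) / (8) = 1.3494
Iteration 2:
  x_1 = (9 - (-1)·0.4086 - (4)·1.3494) / (9) = 0.4457
  x_2 = (2 - (-2)·0.4457 - (3)·1.3494) / (9) = -0.1285
  x_3 = (8 - (-2)·0.4457 - (-2)·-0.1285) / (8) = 1.0793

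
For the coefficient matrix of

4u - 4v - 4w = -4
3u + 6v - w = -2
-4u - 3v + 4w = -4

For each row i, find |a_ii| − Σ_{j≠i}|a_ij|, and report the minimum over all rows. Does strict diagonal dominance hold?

-4

row 1: |4| − (4+4) = -4
row 2: |6| − (3+1) = 2
row 3: |4| − (4+3) = -3
minimum over rows = -4 → not strictly diagonally dominant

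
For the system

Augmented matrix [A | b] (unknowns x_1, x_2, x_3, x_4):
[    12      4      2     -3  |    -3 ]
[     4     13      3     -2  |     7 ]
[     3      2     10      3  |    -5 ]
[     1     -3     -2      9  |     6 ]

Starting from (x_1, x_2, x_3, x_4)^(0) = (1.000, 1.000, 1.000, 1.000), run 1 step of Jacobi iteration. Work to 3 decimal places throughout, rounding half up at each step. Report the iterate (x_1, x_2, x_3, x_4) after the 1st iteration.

Iteration 1:
  x_1 = (-3 - (4)·1.000 - (2)·1.000 - (-3)·1.000) / (12) = -0.500
  x_2 = (7 - (4)·1.000 - (3)·1.000 - (-2)·1.000) / (13) = 0.154
  x_3 = (-5 - (3)·1.000 - (2)·1.000 - (3)·1.000) / (10) = -1.300
  x_4 = (6 - (1)·1.000 - (-3)·1.000 - (-2)·1.000) / (9) = 1.111

(-0.500, 0.154, -1.300, 1.111)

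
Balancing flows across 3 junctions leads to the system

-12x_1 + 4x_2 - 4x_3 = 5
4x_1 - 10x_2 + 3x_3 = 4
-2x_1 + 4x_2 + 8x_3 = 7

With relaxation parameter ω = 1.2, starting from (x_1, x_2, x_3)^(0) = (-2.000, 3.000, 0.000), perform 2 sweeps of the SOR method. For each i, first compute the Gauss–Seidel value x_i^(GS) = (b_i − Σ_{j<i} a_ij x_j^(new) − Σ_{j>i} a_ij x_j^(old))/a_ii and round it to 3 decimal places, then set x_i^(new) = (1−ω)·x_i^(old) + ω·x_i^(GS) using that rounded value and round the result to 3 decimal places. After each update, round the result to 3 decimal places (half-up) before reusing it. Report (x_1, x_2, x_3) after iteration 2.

(-1.625, -0.534, 0.541)

Iteration 1:
  x_1: GS value = (5 - (4)·3.000 - (-4)·0.000) / (-12) = 0.583;  x_1 ← (1−ω)·-2.000 + ω·0.583 = 1.100
  x_2: GS value = (4 - (4)·1.100 - (3)·0.000) / (-10) = 0.040;  x_2 ← (1−ω)·3.000 + ω·0.040 = -0.552
  x_3: GS value = (7 - (-2)·1.100 - (4)·-0.552) / (8) = 1.426;  x_3 ← (1−ω)·0.000 + ω·1.426 = 1.711
Iteration 2:
  x_1: GS value = (5 - (4)·-0.552 - (-4)·1.711) / (-12) = -1.171;  x_1 ← (1−ω)·1.100 + ω·-1.171 = -1.625
  x_2: GS value = (4 - (4)·-1.625 - (3)·1.711) / (-10) = -0.537;  x_2 ← (1−ω)·-0.552 + ω·-0.537 = -0.534
  x_3: GS value = (7 - (-2)·-1.625 - (4)·-0.534) / (8) = 0.736;  x_3 ← (1−ω)·1.711 + ω·0.736 = 0.541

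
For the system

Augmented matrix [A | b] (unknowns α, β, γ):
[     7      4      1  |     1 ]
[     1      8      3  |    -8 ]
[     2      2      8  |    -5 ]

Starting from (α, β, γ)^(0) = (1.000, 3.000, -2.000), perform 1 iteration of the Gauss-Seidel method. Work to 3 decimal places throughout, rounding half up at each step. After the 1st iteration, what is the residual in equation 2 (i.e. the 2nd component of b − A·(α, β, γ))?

Iteration 1:
  α = (1 - (4)·3.000 - (1)·-2.000) / (7) = -1.286
  β = (-8 - (1)·-1.286 - (3)·-2.000) / (8) = -0.089
  γ = (-5 - (2)·-1.286 - (2)·-0.089) / (8) = -0.281
Residual b − A·x = (10.639, -5.159, -0.002)

-5.159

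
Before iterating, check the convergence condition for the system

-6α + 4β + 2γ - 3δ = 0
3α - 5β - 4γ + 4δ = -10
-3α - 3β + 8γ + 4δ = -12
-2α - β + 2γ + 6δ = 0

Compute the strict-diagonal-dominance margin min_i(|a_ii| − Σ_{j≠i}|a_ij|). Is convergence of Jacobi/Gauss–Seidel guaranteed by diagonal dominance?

-6

row 1: |-6| − (4+2+3) = -3
row 2: |-5| − (3+4+4) = -6
row 3: |8| − (3+3+4) = -2
row 4: |6| − (2+1+2) = 1
minimum over rows = -6 → not strictly diagonally dominant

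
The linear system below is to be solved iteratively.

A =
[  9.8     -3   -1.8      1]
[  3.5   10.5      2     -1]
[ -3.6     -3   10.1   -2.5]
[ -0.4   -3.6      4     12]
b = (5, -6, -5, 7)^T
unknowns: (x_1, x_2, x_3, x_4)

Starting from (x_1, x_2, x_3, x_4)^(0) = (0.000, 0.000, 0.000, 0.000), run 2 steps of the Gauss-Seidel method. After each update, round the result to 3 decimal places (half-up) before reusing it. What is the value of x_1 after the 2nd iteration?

Iteration 1:
  x_1 = (5 - (-3)·0.000 - (-1.8)·0.000 - (1)·0.000) / (9.8) = 0.510
  x_2 = (-6 - (3.5)·0.510 - (2)·0.000 - (-1)·0.000) / (10.5) = -0.741
  x_3 = (-5 - (-3.6)·0.510 - (-3)·-0.741 - (-2.5)·0.000) / (10.1) = -0.533
  x_4 = (7 - (-0.4)·0.510 - (-3.6)·-0.741 - (4)·-0.533) / (12) = 0.556
Iteration 2:
  x_1 = (5 - (-3)·-0.741 - (-1.8)·-0.533 - (1)·0.556) / (9.8) = 0.129
  x_2 = (-6 - (3.5)·0.129 - (2)·-0.533 - (-1)·0.556) / (10.5) = -0.460
  x_3 = (-5 - (-3.6)·0.129 - (-3)·-0.460 - (-2.5)·0.556) / (10.1) = -0.448
  x_4 = (7 - (-0.4)·0.129 - (-3.6)·-0.460 - (4)·-0.448) / (12) = 0.599

0.129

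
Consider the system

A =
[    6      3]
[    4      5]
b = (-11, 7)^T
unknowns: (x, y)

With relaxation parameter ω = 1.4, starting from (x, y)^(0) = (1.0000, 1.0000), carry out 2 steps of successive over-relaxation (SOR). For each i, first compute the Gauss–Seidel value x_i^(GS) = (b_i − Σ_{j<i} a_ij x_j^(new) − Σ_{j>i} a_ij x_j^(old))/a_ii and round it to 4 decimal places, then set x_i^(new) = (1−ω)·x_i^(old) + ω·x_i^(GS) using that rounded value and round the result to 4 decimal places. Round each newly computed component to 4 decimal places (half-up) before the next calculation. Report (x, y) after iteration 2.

Iteration 1:
  x: GS value = (-11 - (3)·1.0000) / (6) = -2.3333;  x ← (1−ω)·1.0000 + ω·-2.3333 = -3.6666
  y: GS value = (7 - (4)·-3.6666) / (5) = 4.3333;  y ← (1−ω)·1.0000 + ω·4.3333 = 5.6666
Iteration 2:
  x: GS value = (-11 - (3)·5.6666) / (6) = -4.6666;  x ← (1−ω)·-3.6666 + ω·-4.6666 = -5.0666
  y: GS value = (7 - (4)·-5.0666) / (5) = 5.4533;  y ← (1−ω)·5.6666 + ω·5.4533 = 5.3680

(-5.0666, 5.3680)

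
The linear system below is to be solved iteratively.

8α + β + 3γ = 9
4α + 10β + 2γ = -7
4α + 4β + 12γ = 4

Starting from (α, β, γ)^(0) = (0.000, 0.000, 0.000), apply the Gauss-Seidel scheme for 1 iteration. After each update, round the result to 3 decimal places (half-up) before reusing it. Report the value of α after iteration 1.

Iteration 1:
  α = (9 - (1)·0.000 - (3)·0.000) / (8) = 1.125
  β = (-7 - (4)·1.125 - (2)·0.000) / (10) = -1.150
  γ = (4 - (4)·1.125 - (4)·-1.150) / (12) = 0.342

1.125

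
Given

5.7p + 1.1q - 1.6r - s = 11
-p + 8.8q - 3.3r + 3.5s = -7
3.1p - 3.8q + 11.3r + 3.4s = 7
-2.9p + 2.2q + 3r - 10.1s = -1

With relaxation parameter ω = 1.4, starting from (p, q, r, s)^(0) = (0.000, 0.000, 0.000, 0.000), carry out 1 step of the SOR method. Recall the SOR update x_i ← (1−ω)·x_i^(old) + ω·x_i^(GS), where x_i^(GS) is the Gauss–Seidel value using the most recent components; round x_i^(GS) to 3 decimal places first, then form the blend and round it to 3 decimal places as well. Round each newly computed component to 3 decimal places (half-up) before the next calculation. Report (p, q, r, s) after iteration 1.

Iteration 1:
  p: GS value = (11 - (1.1)·0.000 - (-1.6)·0.000 - (-1)·0.000) / (5.7) = 1.930;  p ← (1−ω)·0.000 + ω·1.930 = 2.702
  q: GS value = (-7 - (-1)·2.702 - (-3.3)·0.000 - (3.5)·0.000) / (8.8) = -0.488;  q ← (1−ω)·0.000 + ω·-0.488 = -0.683
  r: GS value = (7 - (3.1)·2.702 - (-3.8)·-0.683 - (3.4)·0.000) / (11.3) = -0.351;  r ← (1−ω)·0.000 + ω·-0.351 = -0.491
  s: GS value = (-1 - (-2.9)·2.702 - (2.2)·-0.683 - (3)·-0.491) / (-10.1) = -0.971;  s ← (1−ω)·0.000 + ω·-0.971 = -1.359

(2.702, -0.683, -0.491, -1.359)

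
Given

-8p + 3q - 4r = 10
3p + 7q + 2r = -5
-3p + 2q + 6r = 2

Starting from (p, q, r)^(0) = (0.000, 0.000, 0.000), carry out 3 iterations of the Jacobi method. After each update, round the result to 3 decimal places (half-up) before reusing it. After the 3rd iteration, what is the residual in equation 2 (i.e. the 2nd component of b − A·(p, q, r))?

Iteration 1:
  p = (10 - (3)·0.000 - (-4)·0.000) / (-8) = -1.250
  q = (-5 - (3)·0.000 - (2)·0.000) / (7) = -0.714
  r = (2 - (-3)·0.000 - (2)·0.000) / (6) = 0.333
Iteration 2:
  p = (10 - (3)·-0.714 - (-4)·0.333) / (-8) = -1.684
  q = (-5 - (3)·-1.250 - (2)·0.333) / (7) = -0.274
  r = (2 - (-3)·-1.250 - (2)·-0.714) / (6) = -0.054
Iteration 3:
  p = (10 - (3)·-0.274 - (-4)·-0.054) / (-8) = -1.326
  q = (-5 - (3)·-1.684 - (2)·-0.054) / (7) = 0.023
  r = (2 - (-3)·-1.684 - (2)·-0.274) / (6) = -0.417
Residual b − A·x = (-2.345, -0.349, 0.478)

-0.349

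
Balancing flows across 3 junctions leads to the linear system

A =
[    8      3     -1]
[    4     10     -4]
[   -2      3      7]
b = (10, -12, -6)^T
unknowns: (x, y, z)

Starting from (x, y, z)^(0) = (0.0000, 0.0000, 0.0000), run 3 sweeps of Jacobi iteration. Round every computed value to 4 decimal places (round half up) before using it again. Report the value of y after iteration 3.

-1.8314

Iteration 1:
  x = (10 - (3)·0.0000 - (-1)·0.0000) / (8) = 1.2500
  y = (-12 - (4)·0.0000 - (-4)·0.0000) / (10) = -1.2000
  z = (-6 - (-2)·0.0000 - (3)·0.0000) / (7) = -0.8571
Iteration 2:
  x = (10 - (3)·-1.2000 - (-1)·-0.8571) / (8) = 1.5929
  y = (-12 - (4)·1.2500 - (-4)·-0.8571) / (10) = -2.0428
  z = (-6 - (-2)·1.2500 - (3)·-1.2000) / (7) = 0.0143
Iteration 3:
  x = (10 - (3)·-2.0428 - (-1)·0.0143) / (8) = 2.0178
  y = (-12 - (4)·1.5929 - (-4)·0.0143) / (10) = -1.8314
  z = (-6 - (-2)·1.5929 - (3)·-2.0428) / (7) = 0.4735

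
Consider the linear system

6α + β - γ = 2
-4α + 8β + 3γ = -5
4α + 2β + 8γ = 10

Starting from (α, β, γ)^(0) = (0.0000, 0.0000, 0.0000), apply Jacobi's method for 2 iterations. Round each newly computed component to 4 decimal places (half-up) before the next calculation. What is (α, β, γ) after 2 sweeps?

Iteration 1:
  α = (2 - (1)·0.0000 - (-1)·0.0000) / (6) = 0.3333
  β = (-5 - (-4)·0.0000 - (3)·0.0000) / (8) = -0.6250
  γ = (10 - (4)·0.0000 - (2)·0.0000) / (8) = 1.2500
Iteration 2:
  α = (2 - (1)·-0.6250 - (-1)·1.2500) / (6) = 0.6458
  β = (-5 - (-4)·0.3333 - (3)·1.2500) / (8) = -0.9271
  γ = (10 - (4)·0.3333 - (2)·-0.6250) / (8) = 1.2396

(0.6458, -0.9271, 1.2396)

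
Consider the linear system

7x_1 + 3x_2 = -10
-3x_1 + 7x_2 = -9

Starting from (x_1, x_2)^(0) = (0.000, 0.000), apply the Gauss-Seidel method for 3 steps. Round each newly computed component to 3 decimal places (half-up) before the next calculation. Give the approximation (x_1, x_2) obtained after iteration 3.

Iteration 1:
  x_1 = (-10 - (3)·0.000) / (7) = -1.429
  x_2 = (-9 - (-3)·-1.429) / (7) = -1.898
Iteration 2:
  x_1 = (-10 - (3)·-1.898) / (7) = -0.615
  x_2 = (-9 - (-3)·-0.615) / (7) = -1.549
Iteration 3:
  x_1 = (-10 - (3)·-1.549) / (7) = -0.765
  x_2 = (-9 - (-3)·-0.765) / (7) = -1.614

(-0.765, -1.614)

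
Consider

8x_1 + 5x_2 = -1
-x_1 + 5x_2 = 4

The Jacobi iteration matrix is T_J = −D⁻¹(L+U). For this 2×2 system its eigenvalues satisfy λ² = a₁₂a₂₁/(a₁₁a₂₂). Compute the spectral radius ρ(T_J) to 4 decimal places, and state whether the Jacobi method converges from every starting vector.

0.3536

a₁₂a₂₁/(a₁₁a₂₂) = (5)·(-1) / ((8)·(5)) = -0.125000
ρ = √|-0.125000| = √0.125000 = 0.3536
ρ < 1, so Jacobi converges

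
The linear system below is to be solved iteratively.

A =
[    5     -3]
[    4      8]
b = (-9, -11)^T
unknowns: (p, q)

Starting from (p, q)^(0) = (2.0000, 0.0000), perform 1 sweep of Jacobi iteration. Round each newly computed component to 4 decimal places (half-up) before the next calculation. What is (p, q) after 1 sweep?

Iteration 1:
  p = (-9 - (-3)·0.0000) / (5) = -1.8000
  q = (-11 - (4)·2.0000) / (8) = -2.3750

(-1.8000, -2.3750)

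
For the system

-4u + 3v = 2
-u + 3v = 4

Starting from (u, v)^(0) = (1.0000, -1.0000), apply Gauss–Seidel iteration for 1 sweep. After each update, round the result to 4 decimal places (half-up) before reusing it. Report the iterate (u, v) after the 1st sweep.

(-1.2500, 0.9167)

Iteration 1:
  u = (2 - (3)·-1.0000) / (-4) = -1.2500
  v = (4 - (-1)·-1.2500) / (3) = 0.9167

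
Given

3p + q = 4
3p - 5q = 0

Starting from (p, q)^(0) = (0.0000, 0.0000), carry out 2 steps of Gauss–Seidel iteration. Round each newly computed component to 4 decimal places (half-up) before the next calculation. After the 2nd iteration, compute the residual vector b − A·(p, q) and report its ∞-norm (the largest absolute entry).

Iteration 1:
  p = (4 - (1)·0.0000) / (3) = 1.3333
  q = (0 - (3)·1.3333) / (-5) = 0.8000
Iteration 2:
  p = (4 - (1)·0.8000) / (3) = 1.0667
  q = (0 - (3)·1.0667) / (-5) = 0.6400
Residual b − A·x = (0.1599, -0.0001); ∞-norm = 0.1599

0.1599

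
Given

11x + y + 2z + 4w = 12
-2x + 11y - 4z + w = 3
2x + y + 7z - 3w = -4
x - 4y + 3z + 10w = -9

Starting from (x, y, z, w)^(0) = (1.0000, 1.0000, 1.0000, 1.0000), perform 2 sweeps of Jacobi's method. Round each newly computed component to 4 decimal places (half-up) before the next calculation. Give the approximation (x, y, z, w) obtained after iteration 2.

(1.4560, 0.2294, -1.1909, -0.4831)

Iteration 1:
  x = (12 - (1)·1.0000 - (2)·1.0000 - (4)·1.0000) / (11) = 0.4545
  y = (3 - (-2)·1.0000 - (-4)·1.0000 - (1)·1.0000) / (11) = 0.7273
  z = (-4 - (2)·1.0000 - (1)·1.0000 - (-3)·1.0000) / (7) = -0.5714
  w = (-9 - (1)·1.0000 - (-4)·1.0000 - (3)·1.0000) / (10) = -0.9000
Iteration 2:
  x = (12 - (1)·0.7273 - (2)·-0.5714 - (4)·-0.9000) / (11) = 1.4560
  y = (3 - (-2)·0.4545 - (-4)·-0.5714 - (1)·-0.9000) / (11) = 0.2294
  z = (-4 - (2)·0.4545 - (1)·0.7273 - (-3)·-0.9000) / (7) = -1.1909
  w = (-9 - (1)·0.4545 - (-4)·0.7273 - (3)·-0.5714) / (10) = -0.4831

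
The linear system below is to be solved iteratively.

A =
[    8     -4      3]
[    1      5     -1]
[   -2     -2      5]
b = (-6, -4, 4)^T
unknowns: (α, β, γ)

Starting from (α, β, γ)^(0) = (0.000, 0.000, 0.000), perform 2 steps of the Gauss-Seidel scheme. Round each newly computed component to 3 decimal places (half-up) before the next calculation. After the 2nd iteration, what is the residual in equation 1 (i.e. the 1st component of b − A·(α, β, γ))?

Iteration 1:
  α = (-6 - (-4)·0.000 - (3)·0.000) / (8) = -0.750
  β = (-4 - (1)·-0.750 - (-1)·0.000) / (5) = -0.650
  γ = (4 - (-2)·-0.750 - (-2)·-0.650) / (5) = 0.240
Iteration 2:
  α = (-6 - (-4)·-0.650 - (3)·0.240) / (8) = -1.165
  β = (-4 - (1)·-1.165 - (-1)·0.240) / (5) = -0.519
  γ = (4 - (-2)·-1.165 - (-2)·-0.519) / (5) = 0.126
Residual b − A·x = (0.866, -0.114, 0.002)

0.866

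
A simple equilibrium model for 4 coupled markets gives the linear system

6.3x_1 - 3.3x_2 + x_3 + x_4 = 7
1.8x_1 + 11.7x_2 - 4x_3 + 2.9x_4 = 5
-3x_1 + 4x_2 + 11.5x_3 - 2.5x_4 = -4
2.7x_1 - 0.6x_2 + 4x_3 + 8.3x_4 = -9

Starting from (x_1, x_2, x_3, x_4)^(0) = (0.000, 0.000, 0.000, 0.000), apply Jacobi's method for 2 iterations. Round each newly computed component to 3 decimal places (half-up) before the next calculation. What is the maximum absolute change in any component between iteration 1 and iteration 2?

Iteration 1:
  x_1 = (7 - (-3.3)·0.000 - (1)·0.000 - (1)·0.000) / (6.3) = 1.111
  x_2 = (5 - (1.8)·0.000 - (-4)·0.000 - (2.9)·0.000) / (11.7) = 0.427
  x_3 = (-4 - (-3)·0.000 - (4)·0.000 - (-2.5)·0.000) / (11.5) = -0.348
  x_4 = (-9 - (2.7)·0.000 - (-0.6)·0.000 - (4)·0.000) / (8.3) = -1.084
Iteration 2:
  x_1 = (7 - (-3.3)·0.427 - (1)·-0.348 - (1)·-1.084) / (6.3) = 1.562
  x_2 = (5 - (1.8)·1.111 - (-4)·-0.348 - (2.9)·-1.084) / (11.7) = 0.406
  x_3 = (-4 - (-3)·1.111 - (4)·0.427 - (-2.5)·-1.084) / (11.5) = -0.442
  x_4 = (-9 - (2.7)·1.111 - (-0.6)·0.427 - (4)·-0.348) / (8.3) = -1.247
Change: (0.451, -0.021, -0.094, -0.163) → max |·| = 0.451

0.451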